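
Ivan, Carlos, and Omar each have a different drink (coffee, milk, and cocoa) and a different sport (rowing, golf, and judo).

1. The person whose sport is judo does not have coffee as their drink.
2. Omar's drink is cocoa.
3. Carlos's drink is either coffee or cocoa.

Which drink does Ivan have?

With clues 1–2, cocoa is impossible for Ivan's drink.
With clues 1–3, coffee is impossible for Ivan's drink.
That leaves milk.

milk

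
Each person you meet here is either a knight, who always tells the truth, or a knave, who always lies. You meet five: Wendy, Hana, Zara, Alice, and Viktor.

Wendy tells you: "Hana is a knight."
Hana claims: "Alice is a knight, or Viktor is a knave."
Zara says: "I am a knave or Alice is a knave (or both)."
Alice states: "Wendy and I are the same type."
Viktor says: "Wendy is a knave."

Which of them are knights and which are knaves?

Consider Wendy. Suppose Wendy is a knave.
Then whichever role Alice has, Alice's statement has the wrong truth value — contradiction.
So Wendy is a knight.
With that fixed, Viktor's statement is false, so Viktor is a knave.
With that fixed, Hana's statement is true, so Hana is a knight.
Consider Zara. Suppose Zara is a knave.
Then Zara's own statement would have to be false, but it can't be — contradiction.
So Zara is a knight.
Consider Alice. Suppose Alice is a knight.
Then Zara's statement comes out false, contradicting Zara being a knight.
So Alice is a knave.

Wendy: knight, Hana: knight, Zara: knight, Alice: knave, Viktor: knave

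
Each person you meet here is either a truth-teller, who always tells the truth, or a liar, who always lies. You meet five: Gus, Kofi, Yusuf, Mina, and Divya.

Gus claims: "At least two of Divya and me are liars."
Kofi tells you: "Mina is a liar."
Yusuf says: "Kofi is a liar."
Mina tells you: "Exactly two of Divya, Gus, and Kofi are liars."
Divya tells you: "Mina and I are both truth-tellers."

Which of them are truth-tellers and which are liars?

Consider Gus. Suppose Gus is a truth-teller.
Then Gus's own statement would have to be true, but it can't be — contradiction.
So Gus is a liar.
Consider Kofi. Suppose Kofi is a truth-teller.
Then no assignment of the remaining roles makes every statement match its speaker's type — contradiction.
So Kofi is a liar.
With that fixed, Yusuf's statement is true, so Yusuf is a truth-teller.
Consider Mina. Suppose Mina is a liar.
Then Kofi's statement comes out true, contradicting Kofi being a liar.
So Mina is a truth-teller.
Consider Divya. Suppose Divya is a liar.
Then Gus's statement comes out true, contradicting Gus being a liar.
So Divya is a truth-teller.

Gus: liar, Kofi: liar, Yusuf: truth-teller, Mina: truth-teller, Divya: truth-teller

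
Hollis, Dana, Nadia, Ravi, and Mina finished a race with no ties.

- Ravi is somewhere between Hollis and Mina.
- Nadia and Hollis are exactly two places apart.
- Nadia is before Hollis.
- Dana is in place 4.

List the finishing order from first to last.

Mina, Ravi, Nadia, Dana, Hollis

From clue 1: Ravi is in {2,3,4}.
From clues 1–3: Hollis is in {3,4,5}.
From clues 1–4: Mina → place 1, Ravi → place 2, Nadia → place 3, Dana → place 4, Hollis → place 5.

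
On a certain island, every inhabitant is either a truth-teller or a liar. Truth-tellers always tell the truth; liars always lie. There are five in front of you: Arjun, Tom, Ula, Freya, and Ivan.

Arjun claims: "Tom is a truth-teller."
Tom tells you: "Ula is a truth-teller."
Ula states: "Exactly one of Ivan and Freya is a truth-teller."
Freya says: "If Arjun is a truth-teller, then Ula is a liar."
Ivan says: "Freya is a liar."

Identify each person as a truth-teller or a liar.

Consider Arjun. Suppose Arjun is a liar.
Then no assignment of the remaining roles makes every statement match its speaker's type — contradiction.
So Arjun is a truth-teller.
Consider Tom. Suppose Tom is a liar.
Then Arjun's statement comes out false, contradicting Arjun being a truth-teller.
So Tom is a truth-teller.
Consider Ula. Suppose Ula is a liar.
Then Tom's statement comes out false, contradicting Tom being a truth-teller.
So Ula is a truth-teller.
With that fixed, Freya's statement is false, so Freya is a liar.
With that fixed, Ivan's statement is true, so Ivan is a truth-teller.

Arjun: truth-teller, Tom: truth-teller, Ula: truth-teller, Freya: liar, Ivan: truth-teller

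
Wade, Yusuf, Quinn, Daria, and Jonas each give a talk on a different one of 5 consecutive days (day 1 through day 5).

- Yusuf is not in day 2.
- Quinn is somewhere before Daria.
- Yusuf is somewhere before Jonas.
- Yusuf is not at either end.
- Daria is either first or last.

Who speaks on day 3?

With clues 1–4, Jonas and Quinn are ruled out for day 3.
With clues 1–5, Daria and Wade are ruled out for day 3.
So day 3 is Yusuf.

Yusuf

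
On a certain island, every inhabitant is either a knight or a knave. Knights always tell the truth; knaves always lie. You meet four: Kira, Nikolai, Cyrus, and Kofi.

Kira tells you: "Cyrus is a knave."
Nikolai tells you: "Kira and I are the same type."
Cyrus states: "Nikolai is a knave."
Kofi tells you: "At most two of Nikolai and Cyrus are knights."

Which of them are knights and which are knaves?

Regardless of anyone's role, Kofi's statement is true, so Kofi is a knight.
Consider Kira. Suppose Kira is a knave.
Then whichever role Nikolai has, Nikolai's statement has the wrong truth value — contradiction.
So Kira is a knight.
Consider Nikolai. Suppose Nikolai is a knave.
Then no assignment of the remaining roles makes every statement match its speaker's type — contradiction.
So Nikolai is a knight.
With that fixed, Cyrus's statement is false, so Cyrus is a knave.

Kira: knight, Nikolai: knight, Cyrus: knave, Kofi: knight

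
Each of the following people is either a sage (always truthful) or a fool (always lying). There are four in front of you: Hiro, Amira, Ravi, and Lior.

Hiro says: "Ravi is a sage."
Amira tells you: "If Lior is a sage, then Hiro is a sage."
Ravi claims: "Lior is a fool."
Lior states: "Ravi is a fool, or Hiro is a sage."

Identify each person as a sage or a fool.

Hiro: fool, Amira: fool, Ravi: fool, Lior: sage

Consider Hiro. Suppose Hiro is a sage.
Then no assignment of the remaining roles makes every statement match its speaker's type — contradiction.
So Hiro is a fool.
Consider Amira. Suppose Amira is a sage.
Then no assignment of the remaining roles makes every statement match its speaker's type — contradiction.
So Amira is a fool.
Consider Ravi. Suppose Ravi is a sage.
Then Hiro's statement comes out true, contradicting Hiro being a fool.
So Ravi is a fool.
With that fixed, Lior's statement is true, so Lior is a sage.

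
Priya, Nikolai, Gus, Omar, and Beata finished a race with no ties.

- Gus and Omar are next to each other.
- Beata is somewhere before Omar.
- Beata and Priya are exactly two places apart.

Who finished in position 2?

With clues 1–3, Beata, Gus, Omar, and Priya are ruled out for place 2.
So place 2 is Nikolai.

Nikolai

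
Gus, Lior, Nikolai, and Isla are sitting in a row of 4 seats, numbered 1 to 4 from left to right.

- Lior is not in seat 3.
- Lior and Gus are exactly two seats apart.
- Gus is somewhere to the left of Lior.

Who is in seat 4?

With clues 1–3, Gus, Isla, and Nikolai are ruled out for seat 4.
So seat 4 is Lior.

Lior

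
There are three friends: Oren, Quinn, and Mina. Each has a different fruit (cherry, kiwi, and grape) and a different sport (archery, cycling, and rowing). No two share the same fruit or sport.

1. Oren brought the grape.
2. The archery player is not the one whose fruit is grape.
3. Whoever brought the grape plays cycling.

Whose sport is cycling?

With clues 1–3, Mina and Quinn are impossible for the one with sport cycling.
That leaves Oren.

Oren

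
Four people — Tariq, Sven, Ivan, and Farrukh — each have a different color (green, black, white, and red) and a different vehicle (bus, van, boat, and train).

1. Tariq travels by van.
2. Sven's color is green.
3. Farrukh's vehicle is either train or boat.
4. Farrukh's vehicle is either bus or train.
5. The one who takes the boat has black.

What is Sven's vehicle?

Clue 1 rules out van for Sven's vehicle.
With clues 1–4, train is impossible for Sven's vehicle.
With clues 1–5, boat is impossible for Sven's vehicle.
That leaves bus.

bus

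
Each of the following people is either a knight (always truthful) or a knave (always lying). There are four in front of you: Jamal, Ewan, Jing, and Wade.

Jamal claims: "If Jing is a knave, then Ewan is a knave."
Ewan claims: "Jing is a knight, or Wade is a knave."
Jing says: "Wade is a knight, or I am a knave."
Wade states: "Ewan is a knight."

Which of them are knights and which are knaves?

Jamal: knight, Ewan: knight, Jing: knight, Wade: knight

Consider Jamal. Suppose Jamal is a knave.
Then no assignment of the remaining roles makes every statement match its speaker's type — contradiction.
So Jamal is a knight.
Consider Ewan. Suppose Ewan is a knave.
Then no assignment of the remaining roles makes every statement match its speaker's type — contradiction.
So Ewan is a knight.
With that fixed, Wade's statement is true, so Wade is a knight.
With that fixed, Jing's statement is true, so Jing is a knight.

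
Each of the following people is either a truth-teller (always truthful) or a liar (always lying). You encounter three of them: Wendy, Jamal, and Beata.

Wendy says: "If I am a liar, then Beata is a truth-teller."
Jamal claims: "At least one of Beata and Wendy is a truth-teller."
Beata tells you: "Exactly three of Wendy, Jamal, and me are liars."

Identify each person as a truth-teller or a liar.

Consider Wendy. Suppose Wendy is a liar.
Then no assignment of the remaining roles makes every statement match its speaker's type — contradiction.
So Wendy is a truth-teller.
With that fixed, Jamal's statement is true, so Jamal is a truth-teller.
With that fixed, Beata's statement is false, so Beata is a liar.

Wendy: truth-teller, Jamal: truth-teller, Beata: liar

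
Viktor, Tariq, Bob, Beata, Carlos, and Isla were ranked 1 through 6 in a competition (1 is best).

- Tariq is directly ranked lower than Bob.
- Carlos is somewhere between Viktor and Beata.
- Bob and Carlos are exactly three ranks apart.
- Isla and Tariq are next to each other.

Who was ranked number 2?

Bob

With clues 1–3, Beata, Isla, and Viktor are ruled out for rank 2.
With clues 1–4, Carlos and Tariq are ruled out for rank 2.
So rank 2 is Bob.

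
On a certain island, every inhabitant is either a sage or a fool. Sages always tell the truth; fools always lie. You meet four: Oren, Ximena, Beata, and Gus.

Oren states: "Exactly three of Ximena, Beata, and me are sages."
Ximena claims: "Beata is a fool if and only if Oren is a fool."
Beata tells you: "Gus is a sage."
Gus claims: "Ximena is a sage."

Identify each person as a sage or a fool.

Oren: sage, Ximena: sage, Beata: sage, Gus: sage

Consider Oren. Suppose Oren is a fool.
Then no assignment of the remaining roles makes every statement match its speaker's type — contradiction.
So Oren is a sage.
Consider Ximena. Suppose Ximena is a fool.
Then Oren's statement comes out false, contradicting Oren being a sage.
So Ximena is a sage.
With that fixed, Gus's statement is true, so Gus is a sage.
With that fixed, Beata's statement is true, so Beata is a sage.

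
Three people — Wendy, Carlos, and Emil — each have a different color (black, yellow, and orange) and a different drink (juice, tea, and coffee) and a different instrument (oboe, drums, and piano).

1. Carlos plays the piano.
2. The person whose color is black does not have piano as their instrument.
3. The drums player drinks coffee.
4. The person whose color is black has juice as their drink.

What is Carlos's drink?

With clues 1–3, coffee is impossible for Carlos's drink.
With clues 1–4, juice is impossible for Carlos's drink.
That leaves tea.

tea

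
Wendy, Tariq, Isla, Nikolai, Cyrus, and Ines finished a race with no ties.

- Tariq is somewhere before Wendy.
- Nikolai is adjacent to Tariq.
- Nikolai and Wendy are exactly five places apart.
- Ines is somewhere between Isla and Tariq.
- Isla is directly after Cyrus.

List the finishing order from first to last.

From clue 1: Wendy is in {2,3,4,5,6}.
From clues 1–2: Wendy is in {3,4,5,6}.
From clues 1–3: Nikolai → place 1, Tariq → place 2, Wendy → place 6.
From clues 1–4: Isla is in {4,5}.
From clues 1–5: Ines → place 3, Cyrus → place 4, Isla → place 5.

Nikolai, Tariq, Ines, Cyrus, Isla, Wendy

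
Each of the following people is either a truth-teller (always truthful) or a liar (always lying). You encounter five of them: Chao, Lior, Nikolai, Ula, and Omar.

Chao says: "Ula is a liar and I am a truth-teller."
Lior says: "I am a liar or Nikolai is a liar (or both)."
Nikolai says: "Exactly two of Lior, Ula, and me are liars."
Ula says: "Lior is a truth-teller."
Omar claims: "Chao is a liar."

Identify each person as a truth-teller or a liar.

Chao: liar, Lior: truth-teller, Nikolai: liar, Ula: truth-teller, Omar: truth-teller

Consider Chao. Suppose Chao is a truth-teller.
Then no assignment of the remaining roles makes every statement match its speaker's type — contradiction.
So Chao is a liar.
With that fixed, Omar's statement is true, so Omar is a truth-teller.
Consider Lior. Suppose Lior is a liar.
Then Lior's own statement would have to be false, but it can't be — contradiction.
So Lior is a truth-teller.
With that fixed, Ula's statement is true, so Ula is a truth-teller.
With that fixed, Nikolai's statement is false, so Nikolai is a liar.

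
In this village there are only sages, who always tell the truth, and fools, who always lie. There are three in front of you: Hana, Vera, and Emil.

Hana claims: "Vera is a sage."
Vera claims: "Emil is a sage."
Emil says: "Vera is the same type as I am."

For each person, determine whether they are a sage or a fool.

Consider Hana. Suppose Hana is a fool.
Then no assignment of the remaining roles makes every statement match its speaker's type — contradiction.
So Hana is a sage.
Consider Vera. Suppose Vera is a fool.
Then Hana's statement comes out false, contradicting Hana being a sage.
So Vera is a sage.
Consider Emil. Suppose Emil is a fool.
Then Vera's statement comes out false, contradicting Vera being a sage.
So Emil is a sage.

Hana: sage, Vera: sage, Emil: sage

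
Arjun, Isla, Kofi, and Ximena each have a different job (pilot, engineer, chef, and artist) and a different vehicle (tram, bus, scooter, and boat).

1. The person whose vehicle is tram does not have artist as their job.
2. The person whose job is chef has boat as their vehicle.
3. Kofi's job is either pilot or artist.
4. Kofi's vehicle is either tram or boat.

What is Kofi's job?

With clues 1–3, chef and engineer are impossible for Kofi's job.
With clues 1–4, artist is impossible for Kofi's job.
That leaves pilot.

pilot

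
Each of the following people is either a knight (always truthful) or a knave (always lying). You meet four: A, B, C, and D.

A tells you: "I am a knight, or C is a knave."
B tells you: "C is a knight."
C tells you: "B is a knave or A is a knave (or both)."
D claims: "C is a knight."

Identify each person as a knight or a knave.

Consider A. Suppose A is a knight.
Then no assignment of the remaining roles makes every statement match its speaker's type — contradiction.
So A is a knave.
With that fixed, C's statement is true, so C is a knight.
With that fixed, D's statement is true, so D is a knight.
With that fixed, B's statement is true, so B is a knight.

A: knave, B: knight, C: knight, D: knight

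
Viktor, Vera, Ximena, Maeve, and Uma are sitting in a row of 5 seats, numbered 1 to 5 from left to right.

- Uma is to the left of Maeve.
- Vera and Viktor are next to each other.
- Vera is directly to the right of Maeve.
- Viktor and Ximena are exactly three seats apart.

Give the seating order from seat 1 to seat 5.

From clue 1: Maeve is in {2,3,4,5}.
From clues 1–3: Viktor is in {4,5}.
From clues 1–4: Uma → seat 1, Ximena → seat 2, Maeve → seat 3, Vera → seat 4, Viktor → seat 5.

Uma, Ximena, Maeve, Vera, Viktor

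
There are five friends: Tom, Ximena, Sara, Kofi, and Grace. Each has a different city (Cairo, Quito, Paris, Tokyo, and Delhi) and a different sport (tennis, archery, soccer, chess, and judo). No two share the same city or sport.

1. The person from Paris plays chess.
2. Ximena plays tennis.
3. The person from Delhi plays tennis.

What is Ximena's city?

With clues 1–2, Paris is impossible for Ximena's city.
With clues 1–3, Cairo, Quito, and Tokyo are impossible for Ximena's city.
That leaves Delhi.

Delhi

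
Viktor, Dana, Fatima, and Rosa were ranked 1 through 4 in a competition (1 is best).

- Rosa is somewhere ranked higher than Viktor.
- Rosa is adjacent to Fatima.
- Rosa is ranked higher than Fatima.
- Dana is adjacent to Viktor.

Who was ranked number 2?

Fatima

With clues 1–2, Dana and Viktor are ruled out for rank 2.
With clues 1–4, Rosa is ruled out for rank 2.
So rank 2 is Fatima.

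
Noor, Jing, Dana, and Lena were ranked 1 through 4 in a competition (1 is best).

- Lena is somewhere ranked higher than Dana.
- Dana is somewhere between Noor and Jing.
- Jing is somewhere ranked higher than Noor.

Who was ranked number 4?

Noor

With clue 1, Lena is ruled out for rank 4.
With clues 1–2, Dana is ruled out for rank 4.
With clues 1–3, Jing is ruled out for rank 4.
So rank 4 is Noor.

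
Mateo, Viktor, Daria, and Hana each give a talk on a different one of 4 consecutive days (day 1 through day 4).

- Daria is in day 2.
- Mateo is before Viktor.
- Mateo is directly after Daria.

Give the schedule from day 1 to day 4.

From clue 1: Daria → day 2.
From clues 1–2: Mateo is in {1,3}.
From clues 1–3: Hana → day 1, Mateo → day 3, Viktor → day 4.

Hana, Daria, Mateo, Viktor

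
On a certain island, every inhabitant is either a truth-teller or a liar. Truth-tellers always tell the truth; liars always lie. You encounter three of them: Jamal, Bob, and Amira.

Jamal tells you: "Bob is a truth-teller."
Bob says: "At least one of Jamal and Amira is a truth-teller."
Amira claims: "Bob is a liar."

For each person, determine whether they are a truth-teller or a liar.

Jamal: truth-teller, Bob: truth-teller, Amira: liar

Consider Jamal. Suppose Jamal is a liar.
Then no assignment of the remaining roles makes every statement match its speaker's type — contradiction.
So Jamal is a truth-teller.
With that fixed, Bob's statement is true, so Bob is a truth-teller.
With that fixed, Amira's statement is false, so Amira is a liar.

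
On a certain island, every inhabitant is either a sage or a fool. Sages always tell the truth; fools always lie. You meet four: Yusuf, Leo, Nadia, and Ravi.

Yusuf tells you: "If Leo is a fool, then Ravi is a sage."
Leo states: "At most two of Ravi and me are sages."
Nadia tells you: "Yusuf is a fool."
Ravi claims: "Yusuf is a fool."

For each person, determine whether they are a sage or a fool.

Yusuf: sage, Leo: sage, Nadia: fool, Ravi: fool

Regardless of anyone's role, Leo's statement is true, so Leo is a sage.
With that fixed, Yusuf's statement is true, so Yusuf is a sage.
With that fixed, Nadia's statement is false, so Nadia is a fool.
With that fixed, Ravi's statement is false, so Ravi is a fool.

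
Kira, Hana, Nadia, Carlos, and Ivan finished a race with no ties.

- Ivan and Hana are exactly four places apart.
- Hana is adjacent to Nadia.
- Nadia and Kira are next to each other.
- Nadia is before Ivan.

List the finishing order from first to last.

Hana, Nadia, Kira, Carlos, Ivan

From clue 1: Hana is in {1,5}.
From clues 1–3: Kira → place 3.
From clues 1–4: Hana → place 1, Nadia → place 2, Carlos → place 4, Ivan → place 5.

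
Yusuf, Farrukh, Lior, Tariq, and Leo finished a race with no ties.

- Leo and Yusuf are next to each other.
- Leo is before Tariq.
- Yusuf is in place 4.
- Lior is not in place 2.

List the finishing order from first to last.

Lior, Farrukh, Leo, Yusuf, Tariq

From clues 1–2: Tariq is in {3,4,5}.
From clues 1–3: Leo → place 3, Yusuf → place 4, Tariq → place 5.
From clues 1–4: Lior → place 1, Farrukh → place 2.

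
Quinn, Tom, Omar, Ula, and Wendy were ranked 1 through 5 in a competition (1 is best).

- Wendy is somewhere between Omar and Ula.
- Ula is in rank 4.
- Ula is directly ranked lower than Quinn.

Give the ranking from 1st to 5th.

From clue 1: Wendy is in {2,3,4}.
From clues 1–2: Ula → rank 4.
From clues 1–3: Omar → rank 1, Wendy → rank 2, Quinn → rank 3, Tom → rank 5.

Omar, Wendy, Quinn, Ula, Tom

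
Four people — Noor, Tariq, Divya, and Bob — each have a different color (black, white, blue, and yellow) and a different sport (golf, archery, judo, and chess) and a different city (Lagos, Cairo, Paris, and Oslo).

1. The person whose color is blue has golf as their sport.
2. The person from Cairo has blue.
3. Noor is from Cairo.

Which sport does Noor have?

With clues 1–3, archery, chess, and judo are impossible for Noor's sport.
That leaves golf.

golf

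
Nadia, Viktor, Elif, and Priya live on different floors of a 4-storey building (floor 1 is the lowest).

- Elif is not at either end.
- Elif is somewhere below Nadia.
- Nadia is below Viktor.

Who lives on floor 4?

With clue 1, Elif is ruled out for floor 4.
With clues 1–3, Nadia and Priya are ruled out for floor 4.
So floor 4 is Viktor.

Viktor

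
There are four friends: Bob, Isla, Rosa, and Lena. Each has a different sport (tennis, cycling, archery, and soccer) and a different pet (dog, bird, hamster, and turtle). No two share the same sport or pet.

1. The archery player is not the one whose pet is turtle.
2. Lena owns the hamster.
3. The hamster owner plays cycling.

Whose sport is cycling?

With clues 1–3, Bob, Isla, and Rosa are impossible for the one with sport cycling.
That leaves Lena.

Lena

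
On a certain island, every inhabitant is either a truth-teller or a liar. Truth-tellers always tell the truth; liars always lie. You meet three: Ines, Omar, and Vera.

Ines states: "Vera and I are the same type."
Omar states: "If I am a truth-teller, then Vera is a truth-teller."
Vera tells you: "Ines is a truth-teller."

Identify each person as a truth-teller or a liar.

Consider Ines. Suppose Ines is a liar.
Then no assignment of the remaining roles makes every statement match its speaker's type — contradiction.
So Ines is a truth-teller.
With that fixed, Vera's statement is true, so Vera is a truth-teller.
With that fixed, Omar's statement is true, so Omar is a truth-teller.

Ines: truth-teller, Omar: truth-teller, Vera: truth-teller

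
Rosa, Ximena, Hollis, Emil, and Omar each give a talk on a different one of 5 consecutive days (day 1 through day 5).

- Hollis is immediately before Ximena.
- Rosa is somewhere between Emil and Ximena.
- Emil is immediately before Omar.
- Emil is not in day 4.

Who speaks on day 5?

With clue 1, Hollis is ruled out for day 5.
With clues 1–2, Rosa is ruled out for day 5.
With clues 1–3, Emil is ruled out for day 5.
With clues 1–4, Omar is ruled out for day 5.
So day 5 is Ximena.

Ximena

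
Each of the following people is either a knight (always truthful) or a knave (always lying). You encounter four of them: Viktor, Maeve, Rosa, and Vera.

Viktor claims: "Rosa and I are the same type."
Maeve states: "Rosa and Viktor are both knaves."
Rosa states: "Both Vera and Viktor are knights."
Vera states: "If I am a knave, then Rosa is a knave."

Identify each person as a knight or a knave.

Viktor: knight, Maeve: knave, Rosa: knight, Vera: knight

Consider Viktor. Suppose Viktor is a knave.
Then no assignment of the remaining roles makes every statement match its speaker's type — contradiction.
So Viktor is a knight.
With that fixed, Maeve's statement is false, so Maeve is a knave.
Consider Rosa. Suppose Rosa is a knave.
Then Viktor's statement comes out false, contradicting Viktor being a knight.
So Rosa is a knight.
Consider Vera. Suppose Vera is a knave.
Then Rosa's statement comes out false, contradicting Rosa being a knight.
So Vera is a knight.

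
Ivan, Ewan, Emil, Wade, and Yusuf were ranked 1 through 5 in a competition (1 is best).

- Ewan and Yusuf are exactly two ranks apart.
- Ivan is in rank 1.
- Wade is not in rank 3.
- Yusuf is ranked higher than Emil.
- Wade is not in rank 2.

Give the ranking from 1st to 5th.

From clues 1–2: Ivan → rank 1.
From clues 1–3: Emil is in {2,3,4}.
From clues 1–4: Ewan is in {4,5}.
From clues 1–5: Yusuf → rank 2, Emil → rank 3, Ewan → rank 4, Wade → rank 5.

Ivan, Yusuf, Emil, Ewan, Wade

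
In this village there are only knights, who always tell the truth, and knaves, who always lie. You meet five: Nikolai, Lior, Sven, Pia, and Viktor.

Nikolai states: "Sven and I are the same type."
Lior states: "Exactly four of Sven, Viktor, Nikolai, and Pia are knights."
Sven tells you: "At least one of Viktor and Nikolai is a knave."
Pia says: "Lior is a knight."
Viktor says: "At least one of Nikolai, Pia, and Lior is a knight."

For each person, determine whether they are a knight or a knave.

Nikolai: knave, Lior: knave, Sven: knight, Pia: knave, Viktor: knave

Consider Nikolai. Suppose Nikolai is a knight.
Then no assignment of the remaining roles makes every statement match its speaker's type — contradiction.
So Nikolai is a knave.
With that fixed, Lior's statement is false, so Lior is a knave.
With that fixed, Sven's statement is true, so Sven is a knight.
With that fixed, Pia's statement is false, so Pia is a knave.
With that fixed, Viktor's statement is false, so Viktor is a knave.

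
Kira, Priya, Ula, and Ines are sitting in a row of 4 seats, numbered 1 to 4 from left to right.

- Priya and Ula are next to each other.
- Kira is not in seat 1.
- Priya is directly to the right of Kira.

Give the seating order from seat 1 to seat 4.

From clues 1–2: Kira is in {2,3,4}.
From clues 1–3: Ines → seat 1, Kira → seat 2, Priya → seat 3, Ula → seat 4.

Ines, Kira, Priya, Ula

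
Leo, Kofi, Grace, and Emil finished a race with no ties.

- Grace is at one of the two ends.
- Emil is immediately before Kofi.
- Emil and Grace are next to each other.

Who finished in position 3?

With clue 1, Grace is ruled out for place 3.
With clues 1–3, Emil and Leo are ruled out for place 3.
So place 3 is Kofi.

Kofi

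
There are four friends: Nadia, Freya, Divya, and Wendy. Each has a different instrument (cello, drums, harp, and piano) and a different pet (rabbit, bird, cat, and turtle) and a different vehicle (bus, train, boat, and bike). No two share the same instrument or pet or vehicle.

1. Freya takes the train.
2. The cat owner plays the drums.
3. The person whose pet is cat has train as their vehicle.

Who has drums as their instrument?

With clues 1–3, Divya, Nadia, and Wendy are impossible for the one with instrument drums.
That leaves Freya.

Freya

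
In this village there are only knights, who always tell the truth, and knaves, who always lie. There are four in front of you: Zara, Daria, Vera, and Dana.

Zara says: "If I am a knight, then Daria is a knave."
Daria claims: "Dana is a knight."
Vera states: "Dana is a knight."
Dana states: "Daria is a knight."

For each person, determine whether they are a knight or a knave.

Consider Zara. Suppose Zara is a knave.
Then Zara's own statement would have to be false, but it can't be — contradiction.
So Zara is a knight.
Consider Daria. Suppose Daria is a knight.
Then Zara's statement comes out false, contradicting Zara being a knight.
So Daria is a knave.
With that fixed, Dana's statement is false, so Dana is a knave.
With that fixed, Vera's statement is false, so Vera is a knave.

Zara: knight, Daria: knave, Vera: knave, Dana: knave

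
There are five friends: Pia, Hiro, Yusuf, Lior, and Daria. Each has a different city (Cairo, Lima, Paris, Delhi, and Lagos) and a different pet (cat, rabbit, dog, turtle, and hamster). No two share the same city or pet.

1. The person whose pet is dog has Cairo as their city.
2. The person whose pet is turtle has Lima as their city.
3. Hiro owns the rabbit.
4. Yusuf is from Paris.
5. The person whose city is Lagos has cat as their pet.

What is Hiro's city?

With clues 1–3, Cairo and Lima are impossible for Hiro's city.
With clues 1–4, Paris is impossible for Hiro's city.
With clues 1–5, Lagos is impossible for Hiro's city.
That leaves Delhi.

Delhi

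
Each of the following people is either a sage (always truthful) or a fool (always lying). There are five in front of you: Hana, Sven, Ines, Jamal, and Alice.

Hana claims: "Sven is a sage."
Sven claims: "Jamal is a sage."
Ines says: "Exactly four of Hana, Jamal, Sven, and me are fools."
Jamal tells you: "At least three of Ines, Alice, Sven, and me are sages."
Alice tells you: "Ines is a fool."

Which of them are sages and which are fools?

Hana: sage, Sven: sage, Ines: fool, Jamal: sage, Alice: sage

Consider Hana. Suppose Hana is a fool.
Then no assignment of the remaining roles makes every statement match its speaker's type — contradiction.
So Hana is a sage.
With that fixed, Ines's statement is false, so Ines is a fool.
With that fixed, Alice's statement is true, so Alice is a sage.
Consider Sven. Suppose Sven is a fool.
Then Hana's statement comes out false, contradicting Hana being a sage.
So Sven is a sage.
Consider Jamal. Suppose Jamal is a fool.
Then Sven's statement comes out false, contradicting Sven being a sage.
So Jamal is a sage.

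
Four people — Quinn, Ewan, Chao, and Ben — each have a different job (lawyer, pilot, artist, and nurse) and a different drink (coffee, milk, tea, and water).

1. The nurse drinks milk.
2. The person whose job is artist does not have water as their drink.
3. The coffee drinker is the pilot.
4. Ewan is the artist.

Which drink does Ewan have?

With clues 1–4, coffee, milk, and water are impossible for Ewan's drink.
That leaves tea.

tea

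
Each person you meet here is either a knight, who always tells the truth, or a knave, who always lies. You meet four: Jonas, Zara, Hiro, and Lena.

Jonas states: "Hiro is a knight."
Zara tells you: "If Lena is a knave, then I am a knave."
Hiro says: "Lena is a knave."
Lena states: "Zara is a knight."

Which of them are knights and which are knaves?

Consider Jonas. Suppose Jonas is a knight.
Then no assignment of the remaining roles makes every statement match its speaker's type — contradiction.
So Jonas is a knave.
Consider Zara. Suppose Zara is a knave.
Then Zara's own statement would have to be false, but it can't be — contradiction.
So Zara is a knight.
With that fixed, Lena's statement is true, so Lena is a knight.
With that fixed, Hiro's statement is false, so Hiro is a knave.

Jonas: knave, Zara: knight, Hiro: knave, Lena: knight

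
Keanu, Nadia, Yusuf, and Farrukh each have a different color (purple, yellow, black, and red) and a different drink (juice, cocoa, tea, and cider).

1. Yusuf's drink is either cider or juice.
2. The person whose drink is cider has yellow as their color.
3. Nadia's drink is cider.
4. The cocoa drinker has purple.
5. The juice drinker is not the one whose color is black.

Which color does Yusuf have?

red

With clues 1–3, yellow is impossible for Yusuf's color.
With clues 1–4, purple is impossible for Yusuf's color.
With clues 1–5, black is impossible for Yusuf's color.
That leaves red.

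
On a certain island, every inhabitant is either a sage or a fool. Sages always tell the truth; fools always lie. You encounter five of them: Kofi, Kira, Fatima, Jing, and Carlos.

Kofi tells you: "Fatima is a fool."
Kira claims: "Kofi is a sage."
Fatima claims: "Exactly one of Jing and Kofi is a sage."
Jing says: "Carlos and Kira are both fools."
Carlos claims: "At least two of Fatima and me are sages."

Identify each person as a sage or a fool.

Consider Kofi. Suppose Kofi is a sage.
Then no assignment of the remaining roles makes every statement match its speaker's type — contradiction.
So Kofi is a fool.
With that fixed, Kira's statement is false, so Kira is a fool.
Consider Fatima. Suppose Fatima is a fool.
Then Kofi's statement comes out true, contradicting Kofi being a fool.
So Fatima is a sage.
Consider Jing. Suppose Jing is a fool.
Then Fatima's statement comes out false, contradicting Fatima being a sage.
So Jing is a sage.
Consider Carlos. Suppose Carlos is a sage.
Then Jing's statement comes out false, contradicting Jing being a sage.
So Carlos is a fool.

Kofi: fool, Kira: fool, Fatima: sage, Jing: sage, Carlos: fool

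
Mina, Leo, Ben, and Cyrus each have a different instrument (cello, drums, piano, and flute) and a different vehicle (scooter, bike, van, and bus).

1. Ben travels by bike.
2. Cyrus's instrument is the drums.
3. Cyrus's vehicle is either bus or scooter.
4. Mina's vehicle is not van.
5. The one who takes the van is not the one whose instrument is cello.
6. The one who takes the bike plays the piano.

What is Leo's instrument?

With clues 1–2, drums is impossible for Leo's instrument.
With clues 1–5, cello is impossible for Leo's instrument.
With clues 1–6, piano is impossible for Leo's instrument.
That leaves flute.

flute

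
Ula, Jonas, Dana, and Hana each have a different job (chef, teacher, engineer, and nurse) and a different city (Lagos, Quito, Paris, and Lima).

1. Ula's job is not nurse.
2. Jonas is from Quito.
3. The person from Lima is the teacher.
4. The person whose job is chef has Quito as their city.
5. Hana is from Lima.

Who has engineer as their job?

Ula

With clues 1–4, Jonas is impossible for the one with job engineer.
With clues 1–5, Dana and Hana are impossible for the one with job engineer.
That leaves Ula.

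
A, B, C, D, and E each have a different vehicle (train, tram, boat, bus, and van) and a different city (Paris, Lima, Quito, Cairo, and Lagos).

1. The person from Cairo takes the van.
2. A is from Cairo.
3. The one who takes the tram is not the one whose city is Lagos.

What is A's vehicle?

With clues 1–2, boat, bus, train, and tram are impossible for A's vehicle.
That leaves van.

van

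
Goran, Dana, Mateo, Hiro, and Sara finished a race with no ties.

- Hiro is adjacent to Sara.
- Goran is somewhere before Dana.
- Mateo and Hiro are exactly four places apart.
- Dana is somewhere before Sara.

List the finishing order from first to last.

Mateo, Goran, Dana, Sara, Hiro

From clues 1–2: Goran is in {1,2,3,4}.
From clues 1–3: Goran is in {2,3}.
From clues 1–4: Mateo → place 1, Goran → place 2, Dana → place 3, Sara → place 4, Hiro → place 5.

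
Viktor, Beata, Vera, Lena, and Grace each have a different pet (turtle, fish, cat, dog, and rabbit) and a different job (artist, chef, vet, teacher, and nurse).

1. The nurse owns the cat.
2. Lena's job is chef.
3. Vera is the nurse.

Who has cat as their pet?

With clues 1–2, Lena is impossible for the one with pet cat.
With clues 1–3, Beata, Grace, and Viktor are impossible for the one with pet cat.
That leaves Vera.

Vera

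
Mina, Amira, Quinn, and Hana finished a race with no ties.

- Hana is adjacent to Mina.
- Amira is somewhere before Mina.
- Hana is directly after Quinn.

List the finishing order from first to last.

From clues 1–2: Amira is in {1,2}.
From clues 1–3: Amira → place 1, Quinn → place 2, Hana → place 3, Mina → place 4.

Amira, Quinn, Hana, Mina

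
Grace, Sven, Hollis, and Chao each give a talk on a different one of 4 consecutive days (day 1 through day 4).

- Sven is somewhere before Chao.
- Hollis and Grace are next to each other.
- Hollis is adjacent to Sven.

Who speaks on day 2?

With clues 1–2, Sven is ruled out for day 2.
With clues 1–3, Chao and Grace are ruled out for day 2.
So day 2 is Hollis.

Hollis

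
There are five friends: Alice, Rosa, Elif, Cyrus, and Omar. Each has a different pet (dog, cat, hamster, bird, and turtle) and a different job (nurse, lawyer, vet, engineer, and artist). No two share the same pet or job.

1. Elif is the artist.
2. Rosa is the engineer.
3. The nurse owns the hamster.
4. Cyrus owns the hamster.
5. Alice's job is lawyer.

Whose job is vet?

Clue 1 rules out Elif for the one with job vet.
With clues 1–2, Rosa is impossible for the one with job vet.
With clues 1–4, Cyrus is impossible for the one with job vet.
With clues 1–5, Alice is impossible for the one with job vet.
That leaves Omar.

Omar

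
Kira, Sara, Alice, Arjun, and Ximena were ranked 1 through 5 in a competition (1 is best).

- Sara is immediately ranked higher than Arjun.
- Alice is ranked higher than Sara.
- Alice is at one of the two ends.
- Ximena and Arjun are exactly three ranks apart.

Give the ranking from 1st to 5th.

Alice, Ximena, Kira, Sara, Arjun

From clue 1: Sara is in {1,2,3,4}.
From clues 1–2: Sara is in {2,3,4}.
From clues 1–3: Alice → rank 1.
From clues 1–4: Ximena → rank 2, Kira → rank 3, Sara → rank 4, Arjun → rank 5.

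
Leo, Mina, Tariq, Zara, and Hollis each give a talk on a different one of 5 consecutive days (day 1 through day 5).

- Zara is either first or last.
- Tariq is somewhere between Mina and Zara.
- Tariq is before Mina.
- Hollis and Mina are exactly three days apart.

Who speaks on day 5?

With clues 1–2, Tariq is ruled out for day 5.
With clues 1–3, Zara is ruled out for day 5.
With clues 1–4, Hollis and Leo are ruled out for day 5.
So day 5 is Mina.

Mina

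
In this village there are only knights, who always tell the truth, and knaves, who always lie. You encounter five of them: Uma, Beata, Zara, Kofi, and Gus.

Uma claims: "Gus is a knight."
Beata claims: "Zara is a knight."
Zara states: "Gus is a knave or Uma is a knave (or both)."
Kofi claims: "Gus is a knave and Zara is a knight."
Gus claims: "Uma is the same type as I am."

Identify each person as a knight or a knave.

Consider Uma. Suppose Uma is a knave.
Then whichever role Gus has, Gus's statement has the wrong truth value — contradiction.
So Uma is a knight.
Consider Beata. Suppose Beata is a knight.
Then no assignment of the remaining roles makes every statement match its speaker's type — contradiction.
So Beata is a knave.
Consider Zara. Suppose Zara is a knight.
Then Beata's statement comes out true, contradicting Beata being a knave.
So Zara is a knave.
With that fixed, Kofi's statement is false, so Kofi is a knave.
Consider Gus. Suppose Gus is a knave.
Then Uma's statement comes out false, contradicting Uma being a knight.
So Gus is a knight.

Uma: knight, Beata: knave, Zara: knave, Kofi: knave, Gus: knight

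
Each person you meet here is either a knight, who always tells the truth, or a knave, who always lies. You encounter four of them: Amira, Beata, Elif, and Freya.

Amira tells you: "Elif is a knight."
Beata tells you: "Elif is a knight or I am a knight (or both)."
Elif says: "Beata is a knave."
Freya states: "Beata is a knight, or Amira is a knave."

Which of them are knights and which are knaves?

Consider Amira. Suppose Amira is a knight.
Then no assignment of the remaining roles makes every statement match its speaker's type — contradiction.
So Amira is a knave.
With that fixed, Freya's statement is true, so Freya is a knight.
Consider Beata. Suppose Beata is a knave.
Then no assignment of the remaining roles makes every statement match its speaker's type — contradiction.
So Beata is a knight.
With that fixed, Elif's statement is false, so Elif is a knave.

Amira: knave, Beata: knight, Elif: knave, Freya: knight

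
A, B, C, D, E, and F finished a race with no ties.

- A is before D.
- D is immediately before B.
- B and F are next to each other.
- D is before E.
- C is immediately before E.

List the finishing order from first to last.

From clue 1: A is in {1,2,3,4,5}.
From clues 1–2: A is in {1,2,3,4}.
From clues 1–3: A is in {1,2,3}.
From clues 1–4: A is in {1,2}.
From clues 1–5: A → place 1, D → place 2, B → place 3, F → place 4, C → place 5, E → place 6.

A, D, B, F, C, E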